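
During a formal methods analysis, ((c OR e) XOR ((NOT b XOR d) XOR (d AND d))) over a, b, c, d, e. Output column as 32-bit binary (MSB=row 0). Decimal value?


Formula: ((c OR e) XOR ((NOT b XOR d) XOR (d AND d))) over a, b, c, d, e (32 rows)
Evaluate each row (bits = a,b,c,d,e, MSB first):
  row 0 [00000]: ((0 OR 0) XOR ((NOT 0 XOR 0) XOR (0 AND 0))) -> 1
  row 1 [00001]: ((0 OR 1) XOR ((NOT 0 XOR 0) XOR (0 AND 0))) -> 0
  row 2 [00010]: ((0 OR 0) XOR ((NOT 0 XOR 1) XOR (1 AND 1))) -> 1
  row 3 [00011]: ((0 OR 1) XOR ((NOT 0 XOR 1) XOR (1 AND 1))) -> 0
  row 4 [00100]: ((1 OR 0) XOR ((NOT 0 XOR 0) XOR (0 AND 0))) -> 0
  row 5 [00101]: ((1 OR 1) XOR ((NOT 0 XOR 0) XOR (0 AND 0))) -> 0
  row 6 [00110]: ((1 OR 0) XOR ((NOT 0 XOR 1) XOR (1 AND 1))) -> 0
  row 7 [00111]: ((1 OR 1) XOR ((NOT 0 XOR 1) XOR (1 AND 1))) -> 0
  row 8 [01000]: ((0 OR 0) XOR ((NOT 1 XOR 0) XOR (0 AND 0))) -> 0
  row 9 [01001]: ((0 OR 1) XOR ((NOT 1 XOR 0) XOR (0 AND 0))) -> 1
  row 10 [01010]: ((0 OR 0) XOR ((NOT 1 XOR 1) XOR (1 AND 1))) -> 0
  row 11 [01011]: ((0 OR 1) XOR ((NOT 1 XOR 1) XOR (1 AND 1))) -> 1
  row 12 [01100]: ((1 OR 0) XOR ((NOT 1 XOR 0) XOR (0 AND 0))) -> 1
  row 13 [01101]: ((1 OR 1) XOR ((NOT 1 XOR 0) XOR (0 AND 0))) -> 1
  row 14 [01110]: ((1 OR 0) XOR ((NOT 1 XOR 1) XOR (1 AND 1))) -> 1
  row 15 [01111]: ((1 OR 1) XOR ((NOT 1 XOR 1) XOR (1 AND 1))) -> 1
  row 16 [10000]: ((0 OR 0) XOR ((NOT 0 XOR 0) XOR (0 AND 0))) -> 1
  row 17 [10001]: ((0 OR 1) XOR ((NOT 0 XOR 0) XOR (0 AND 0))) -> 0
  row 18 [10010]: ((0 OR 0) XOR ((NOT 0 XOR 1) XOR (1 AND 1))) -> 1
  row 19 [10011]: ((0 OR 1) XOR ((NOT 0 XOR 1) XOR (1 AND 1))) -> 0
  row 20 [10100]: ((1 OR 0) XOR ((NOT 0 XOR 0) XOR (0 AND 0))) -> 0
  row 21 [10101]: ((1 OR 1) XOR ((NOT 0 XOR 0) XOR (0 AND 0))) -> 0
  row 22 [10110]: ((1 OR 0) XOR ((NOT 0 XOR 1) XOR (1 AND 1))) -> 0
  row 23 [10111]: ((1 OR 1) XOR ((NOT 0 XOR 1) XOR (1 AND 1))) -> 0
  row 24 [11000]: ((0 OR 0) XOR ((NOT 1 XOR 0) XOR (0 AND 0))) -> 0
  row 25 [11001]: ((0 OR 1) XOR ((NOT 1 XOR 0) XOR (0 AND 0))) -> 1
  row 26 [11010]: ((0 OR 0) XOR ((NOT 1 XOR 1) XOR (1 AND 1))) -> 0
  row 27 [11011]: ((0 OR 1) XOR ((NOT 1 XOR 1) XOR (1 AND 1))) -> 1
  row 28 [11100]: ((1 OR 0) XOR ((NOT 1 XOR 0) XOR (0 AND 0))) -> 1
  row 29 [11101]: ((1 OR 1) XOR ((NOT 1 XOR 0) XOR (0 AND 0))) -> 1
  row 30 [11110]: ((1 OR 0) XOR ((NOT 1 XOR 1) XOR (1 AND 1))) -> 1
  row 31 [11111]: ((1 OR 1) XOR ((NOT 1 XOR 1) XOR (1 AND 1))) -> 1
Full result column, 4 rows per line (a,b,c fixed per line; d,e runs 00..11 left to right):
  rows 0-3 [a,b,c=000]: 1010  = hex A
  rows 4-7 [a,b,c=001]: 0000  = hex 0
  rows 8-11 [a,b,c=010]: 0101  = hex 5
  rows 12-15 [a,b,c=011]: 1111  = hex F
  rows 16-19 [a,b,c=100]: 1010  = hex A
  rows 20-23 [a,b,c=101]: 0000  = hex 0
  rows 24-27 [a,b,c=110]: 0101  = hex 5
  rows 28-31 [a,b,c=111]: 1111  = hex F
Output column (row 0 .. row 31) = 10100000010111111010000001011111
Output column grouped in 4s = 1010 0000 0101 1111 1010 0000 0101 1111 = 0xA05FA05F
Convert to decimal digit by digit (value = value*16 + digit):
  A -> 10
  10*16 + 0 = 160
  160*16 + 5 = 2565
  2565*16 + 15 (F) = 41055
  41055*16 + 10 (A) = 656890
  656890*16 + 0 = 10510240
  10510240*16 + 5 = 168163845
  168163845*16 + 15 (F) = 2690621535
Decimal = 2690621535

2690621535


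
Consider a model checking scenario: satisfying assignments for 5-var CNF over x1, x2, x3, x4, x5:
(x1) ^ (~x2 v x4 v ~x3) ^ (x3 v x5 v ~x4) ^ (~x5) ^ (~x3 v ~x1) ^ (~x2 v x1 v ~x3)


CNF with 6 clauses over 5 vars (32 assignments).
An assignment satisfies CNF iff every clause has >=1 true literal.
Check each row (bits = x1,x2,x3,x4,x5; clause T/F shown):
  row 0 [00000]: clauses=FTTTTT -> 0
  row 1 [00001]: clauses=FTTFTT -> 0
  row 2 [00010]: clauses=FTFTTT -> 0
  row 3 [00011]: clauses=FTTFTT -> 0
  row 4 [00100]: clauses=FTTTTT -> 0
  row 5 [00101]: clauses=FTTFTT -> 0
  row 6 [00110]: clauses=FTTTTT -> 0
  row 7 [00111]: clauses=FTTFTT -> 0
  row 8 [01000]: clauses=FTTTTT -> 0
  row 9 [01001]: clauses=FTTFTT -> 0
  row 10 [01010]: clauses=FTFTTT -> 0
  row 11 [01011]: clauses=FTTFTT -> 0
  row 12 [01100]: clauses=FFTTTF -> 0
  row 13 [01101]: clauses=FFTFTF -> 0
  row 14 [01110]: clauses=FTTTTF -> 0
  row 15 [01111]: clauses=FTTFTF -> 0
  row 16 [10000]: clauses=TTTTTT -> 1
  row 17 [10001]: clauses=TTTFTT -> 0
  row 18 [10010]: clauses=TTFTTT -> 0
  row 19 [10011]: clauses=TTTFTT -> 0
  row 20 [10100]: clauses=TTTTFT -> 0
  row 21 [10101]: clauses=TTTFFT -> 0
  row 22 [10110]: clauses=TTTTFT -> 0
  row 23 [10111]: clauses=TTTFFT -> 0
  row 24 [11000]: clauses=TTTTTT -> 1
  row 25 [11001]: clauses=TTTFTT -> 0
  row 26 [11010]: clauses=TTFTTT -> 0
  row 27 [11011]: clauses=TTTFTT -> 0
  row 28 [11100]: clauses=TFTTFT -> 0
  row 29 [11101]: clauses=TFTFFT -> 0
  row 30 [11110]: clauses=TTTTFT -> 0
  row 31 [11111]: clauses=TTTFFT -> 0
Full result column, 8 rows per line (x1,x2 fixed per line; x3,x4,x5 runs 000..111 left to right):
  rows 0-7 [x1,x2=00]: 00000000  (ones: 0)
  rows 8-15 [x1,x2=01]: 00000000  (ones: 0)
  rows 16-23 [x1,x2=10]: 10000000  (ones: 1)
  rows 24-31 [x1,x2=11]: 10000000  (ones: 1)
Satisfying assignments = 0+0+1+1 = 2

2


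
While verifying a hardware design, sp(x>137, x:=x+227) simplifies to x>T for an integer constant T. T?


Formula: sp(P, x:=E) = exists old_x. (x = E[old_x/x]) AND P[old_x/x] (old_x is the value of x before the assignment; eliminate old_x by solving x = E[old_x/x] for old_x)
Step 1: Precondition P: x>137, i.e. old_x > 137
Step 2: Assignment gives x = old_x + 227, so old_x = x - 227
Step 3: Substitute into P: x - 227 > 137
Step 4: Simplify: x > 137+227 = 364

364


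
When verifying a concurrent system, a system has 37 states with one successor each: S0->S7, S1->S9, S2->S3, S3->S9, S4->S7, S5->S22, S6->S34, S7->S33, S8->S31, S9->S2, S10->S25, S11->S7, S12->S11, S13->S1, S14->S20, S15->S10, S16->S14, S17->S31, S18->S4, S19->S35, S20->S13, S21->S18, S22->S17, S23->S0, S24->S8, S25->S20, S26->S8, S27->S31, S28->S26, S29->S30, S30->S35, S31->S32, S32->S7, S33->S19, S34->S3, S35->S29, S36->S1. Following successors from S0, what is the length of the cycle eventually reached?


Trace from S0 until a state repeats:
  S0 -> S7 -> S33 -> S19 -> S35 -> S29 -> S30 -> S35
S35 first seen at step 4, revisited at step 7.
Cycle length = 7 - 4 = 3

3


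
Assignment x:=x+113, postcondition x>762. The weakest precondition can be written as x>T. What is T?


Formula: wp(x:=E, P) = P[E/x] (substitute E for x in postcondition)
Step 1: Postcondition: x>762
Step 2: Substitute x+113 for x: x+113>762
Step 3: Solve for x: x > 762-113 = 649

649


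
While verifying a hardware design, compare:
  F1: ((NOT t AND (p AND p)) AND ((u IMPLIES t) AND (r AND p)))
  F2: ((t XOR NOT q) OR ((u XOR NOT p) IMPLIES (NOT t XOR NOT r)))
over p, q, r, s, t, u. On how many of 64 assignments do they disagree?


F1 = ((NOT t AND (p AND p)) AND ((u IMPLIES t) AND (r AND p)))
F2 = ((t XOR NOT q) OR ((u XOR NOT p) IMPLIES (NOT t XOR NOT r)))
Evaluate both on each of 64 rows (bits = p,q,r,s,t,u):
  row 0 [000000]: F1=0 F2=1 (differ) -> 1
  row 1 [000001]: F1=0 F2=1 (differ) -> 1
  row 2 [000010]: F1=0 F2=1 (differ) -> 1
  row 3 [000011]: F1=0 F2=1 (differ) -> 1
  row 4 [000100]: F1=0 F2=1 (differ) -> 1
  (every remaining row is evaluated the same way; all 64 results are listed next)
Full result column, 8 rows per line (p,q,r fixed per line; s,t,u runs 000..111 left to right):
  rows 0-7 [p,q,r=000]: 11111111  (ones: 8)
  rows 8-15 [p,q,r=001]: 11011101  (ones: 6)
  rows 16-23 [p,q,r=010]: 01110111  (ones: 6)
  rows 24-31 [p,q,r=011]: 11111111  (ones: 8)
  rows 32-39 [p,q,r=100]: 11111111  (ones: 8)
  rows 40-47 [p,q,r=101]: 01100110  (ones: 4)
  rows 48-55 [p,q,r=110]: 10111011  (ones: 6)
  rows 56-63 [p,q,r=111]: 01110111  (ones: 6)
Disagreements = 8+6+6+8+8+4+6+6 = 52

52


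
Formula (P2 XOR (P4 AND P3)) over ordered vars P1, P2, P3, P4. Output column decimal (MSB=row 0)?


Formula: (P2 XOR (P4 AND P3)) over P1, P2, P3, P4 (16 rows)
Evaluate each row (bits = P1,P2,P3,P4, MSB first):
  row 0 [0000]: (0 XOR (0 AND 0)) -> 0
  row 1 [0001]: (0 XOR (1 AND 0)) -> 0
  row 2 [0010]: (0 XOR (0 AND 1)) -> 0
  row 3 [0011]: (0 XOR (1 AND 1)) -> 1
  row 4 [0100]: (1 XOR (0 AND 0)) -> 1
  row 5 [0101]: (1 XOR (1 AND 0)) -> 1
  row 6 [0110]: (1 XOR (0 AND 1)) -> 1
  row 7 [0111]: (1 XOR (1 AND 1)) -> 0
  row 8 [1000]: (0 XOR (0 AND 0)) -> 0
  row 9 [1001]: (0 XOR (1 AND 0)) -> 0
  row 10 [1010]: (0 XOR (0 AND 1)) -> 0
  row 11 [1011]: (0 XOR (1 AND 1)) -> 1
  row 12 [1100]: (1 XOR (0 AND 0)) -> 1
  row 13 [1101]: (1 XOR (1 AND 0)) -> 1
  row 14 [1110]: (1 XOR (0 AND 1)) -> 1
  row 15 [1111]: (1 XOR (1 AND 1)) -> 0
Full result column, 4 rows per line (P1,P2 fixed per line; P3,P4 runs 00..11 left to right):
  rows 0-3 [P1,P2=00]: 0001  = hex 1
  rows 4-7 [P1,P2=01]: 1110  = hex E
  rows 8-11 [P1,P2=10]: 0001  = hex 1
  rows 12-15 [P1,P2=11]: 1110  = hex E
Output column (row 0 .. row 15) = 0001111000011110
Output column grouped in 4s = 0001 1110 0001 1110 = 0x1E1E
Convert to decimal digit by digit (value = value*16 + digit):
  1 -> 1
  1*16 + 14 (E) = 30
  30*16 + 1 = 481
  481*16 + 14 (E) = 7710
Decimal = 7710

7710


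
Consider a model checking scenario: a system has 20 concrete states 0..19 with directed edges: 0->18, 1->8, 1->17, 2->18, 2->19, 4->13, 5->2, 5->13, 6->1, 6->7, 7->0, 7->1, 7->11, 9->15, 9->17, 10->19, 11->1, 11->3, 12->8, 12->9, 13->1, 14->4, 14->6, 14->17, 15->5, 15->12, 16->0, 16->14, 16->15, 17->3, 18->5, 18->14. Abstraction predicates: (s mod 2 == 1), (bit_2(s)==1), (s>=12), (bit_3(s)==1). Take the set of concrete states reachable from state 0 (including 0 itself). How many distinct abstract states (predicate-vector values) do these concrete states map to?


BFS from 0:
Concrete reachable: {0, 1, 2, 3, 4, 5, 6, 7, 8, 11, 13, 14, 17, 18, 19}
Abstract via predicates (s mod 2 == 1), (bit_2(s)==1), (s>=12), (bit_3(s)==1):
  (0,0,0,0) <- {0, 2}
  (0,0,0,1) <- {8}
  (0,0,1,0) <- {18}
  (0,1,0,0) <- {4, 6}
  (0,1,1,1) <- {14}
  (1,0,0,0) <- {1, 3}
  (1,0,0,1) <- {11}
  (1,0,1,0) <- {17, 19}
  (1,1,0,0) <- {5, 7}
  (1,1,1,1) <- {13}
Distinct abstract states = 10

10


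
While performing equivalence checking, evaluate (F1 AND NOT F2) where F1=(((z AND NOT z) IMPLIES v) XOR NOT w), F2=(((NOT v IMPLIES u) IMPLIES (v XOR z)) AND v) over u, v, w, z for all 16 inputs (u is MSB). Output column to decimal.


F1 = (((z AND NOT z) IMPLIES v) XOR NOT w)
F2 = (((NOT v IMPLIES u) IMPLIES (v XOR z)) AND v)
Counterexample to F1=>F2 is where F1=1 and F2=0.
Evaluate each row (bits = u,v,w,z, MSB first):
  row 0 [0000]: F1=0 F2=0 -> F1&~F2 -> 0
  row 1 [0001]: F1=0 F2=0 -> F1&~F2 -> 0
  row 2 [0010]: F1=1 F2=0 -> F1&~F2 -> 1
  row 3 [0011]: F1=1 F2=0 -> F1&~F2 -> 1
  row 4 [0100]: F1=0 F2=1 -> F1&~F2 -> 0
  row 5 [0101]: F1=0 F2=0 -> F1&~F2 -> 0
  row 6 [0110]: F1=1 F2=1 -> F1&~F2 -> 0
  row 7 [0111]: F1=1 F2=0 -> F1&~F2 -> 1
  row 8 [1000]: F1=0 F2=0 -> F1&~F2 -> 0
  row 9 [1001]: F1=0 F2=0 -> F1&~F2 -> 0
  row 10 [1010]: F1=1 F2=0 -> F1&~F2 -> 1
  row 11 [1011]: F1=1 F2=0 -> F1&~F2 -> 1
  row 12 [1100]: F1=0 F2=1 -> F1&~F2 -> 0
  row 13 [1101]: F1=0 F2=0 -> F1&~F2 -> 0
  row 14 [1110]: F1=1 F2=1 -> F1&~F2 -> 0
  row 15 [1111]: F1=1 F2=0 -> F1&~F2 -> 1
Full result column, 4 rows per line (u,v fixed per line; w,z runs 00..11 left to right):
  rows 0-3 [u,v=00]: 0011  = hex 3
  rows 4-7 [u,v=01]: 0001  = hex 1
  rows 8-11 [u,v=10]: 0011  = hex 3
  rows 12-15 [u,v=11]: 0001  = hex 1
Counterexample vector (row 0 .. row 15) = 0011000100110001
Output column grouped in 4s = 0011 0001 0011 0001 = 0x3131
Convert to decimal digit by digit (value = value*16 + digit):
  3 -> 3
  3*16 + 1 = 49
  49*16 + 3 = 787
  787*16 + 1 = 12593
Decimal = 12593

12593


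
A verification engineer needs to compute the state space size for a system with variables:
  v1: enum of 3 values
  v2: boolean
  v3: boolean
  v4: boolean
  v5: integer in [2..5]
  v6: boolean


State space = product of domain sizes of all variables.
Domain sizes:
  v1 (enum of 3 values): 3
  v2 (boolean): 2
  v3 (boolean): 2
  v4 (boolean): 2
  v5 (integer in [2..5]): 4
  v6 (boolean): 2
Product = 3 * 2 * 2 * 2 * 4 * 2 = 192

192


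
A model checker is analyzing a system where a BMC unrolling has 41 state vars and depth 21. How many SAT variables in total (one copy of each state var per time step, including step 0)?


BMC unrolls to depth k, creating one copy of each state var for steps 0..k.
Step count = 21 + 1 = 22 (steps 0 through 21)
Vars per step = 41
Total = 41 * 22 = 902

902


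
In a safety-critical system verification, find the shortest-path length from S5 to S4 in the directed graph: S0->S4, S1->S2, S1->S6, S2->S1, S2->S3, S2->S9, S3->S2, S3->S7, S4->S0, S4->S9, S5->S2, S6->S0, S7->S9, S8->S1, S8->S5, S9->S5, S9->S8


BFS layer-by-layer from S5:
  dist 0: {S5}
  dist 1: {S2}
  dist 2: {S1, S3, S9}
  dist 3: {S6, S7, S8}
  dist 4: {S0}
  dist 5: {S4}
  -> S4 reached at distance 5
Shortest path length = 5

5


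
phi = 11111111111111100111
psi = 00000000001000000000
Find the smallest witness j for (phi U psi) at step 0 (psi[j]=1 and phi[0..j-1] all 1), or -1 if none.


(phi U psi) at 0: need smallest j with psi[j]=1 and phi[i]=1 for all i in [0,j).
Scan from step 0:
  step 0: phi=1, psi=0 -> continue
  step 1: phi=1, psi=0 -> continue
  step 2: phi=1, psi=0 -> continue
  step 3: phi=1, psi=0 -> continue
  step 10: psi=1 and phi held for [0,10) -> witness found
Witness step = 10

10


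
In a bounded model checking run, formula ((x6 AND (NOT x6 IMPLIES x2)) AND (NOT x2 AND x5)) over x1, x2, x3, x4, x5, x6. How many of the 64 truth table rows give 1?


Formula: ((x6 AND (NOT x6 IMPLIES x2)) AND (NOT x2 AND x5)) over 6 vars (64 rows)
Evaluate each row (x1, x2, x3, x4, x5, x6 as bits, MSB first):
  row 0 [000000]: ((0 AND (NOT 0 IMPLIES 0)) AND (NOT 0 AND 0)) -> 0
  row 1 [000001]: ((1 AND (NOT 1 IMPLIES 0)) AND (NOT 0 AND 0)) -> 0
  row 2 [000010]: ((0 AND (NOT 0 IMPLIES 0)) AND (NOT 0 AND 1)) -> 0
  row 3 [000011]: ((1 AND (NOT 1 IMPLIES 0)) AND (NOT 0 AND 1)) -> 1
  row 4 [000100]: ((0 AND (NOT 0 IMPLIES 0)) AND (NOT 0 AND 0)) -> 0
  (every remaining row is evaluated the same way; all 64 results are listed next)
Full result column, 8 rows per line (x1,x2,x3 fixed per line; x4,x5,x6 runs 000..111 left to right):
  rows 0-7 [x1,x2,x3=000]: 00010001  (ones: 2)
  rows 8-15 [x1,x2,x3=001]: 00010001  (ones: 2)
  rows 16-23 [x1,x2,x3=010]: 00000000  (ones: 0)
  rows 24-31 [x1,x2,x3=011]: 00000000  (ones: 0)
  rows 32-39 [x1,x2,x3=100]: 00010001  (ones: 2)
  rows 40-47 [x1,x2,x3=101]: 00010001  (ones: 2)
  rows 48-55 [x1,x2,x3=110]: 00000000  (ones: 0)
  rows 56-63 [x1,x2,x3=111]: 00000000  (ones: 0)
Count of 1-rows = 2+2+0+0+2+2+0+0 = 8

8


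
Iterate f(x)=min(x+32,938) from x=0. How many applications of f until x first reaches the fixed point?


Step 1: x=0, cap=938, increment=32
Step 2: x grows by 32 each step until capped at 938; fixed point is x=938
Step 3: iterations = ceil(938/32) = 30

30


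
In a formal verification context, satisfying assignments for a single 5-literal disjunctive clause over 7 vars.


Step 1: Total=2^7=128
Step 2: Unsat when all 5 false: 2^2=4
Step 3: Sat=128-4=124

124


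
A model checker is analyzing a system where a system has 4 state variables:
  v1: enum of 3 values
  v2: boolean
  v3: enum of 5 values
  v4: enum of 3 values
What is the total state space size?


State space = product of domain sizes of all variables.
Domain sizes:
  v1 (enum of 3 values): 3
  v2 (boolean): 2
  v3 (enum of 5 values): 5
  v4 (enum of 3 values): 3
Product = 3 * 2 * 5 * 3 = 90

90


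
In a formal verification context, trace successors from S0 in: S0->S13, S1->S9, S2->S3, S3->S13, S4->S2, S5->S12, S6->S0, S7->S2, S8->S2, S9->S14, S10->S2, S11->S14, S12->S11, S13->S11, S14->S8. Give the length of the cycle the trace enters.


Trace from S0 until a state repeats:
  S0 -> S13 -> S11 -> S14 -> S8 -> S2 -> S3 -> S13
S13 first seen at step 1, revisited at step 7.
Cycle length = 7 - 1 = 6

6


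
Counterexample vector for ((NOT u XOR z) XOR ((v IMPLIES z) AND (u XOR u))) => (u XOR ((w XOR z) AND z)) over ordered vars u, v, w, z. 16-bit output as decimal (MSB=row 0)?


F1 = ((NOT u XOR z) XOR ((v IMPLIES z) AND (u XOR u)))
F2 = (u XOR ((w XOR z) AND z))
Counterexample to F1=>F2 is where F1=1 and F2=0.
Evaluate each row (bits = u,v,w,z, MSB first):
  row 0 [0000]: F1=1 F2=0 -> F1&~F2 -> 1
  row 1 [0001]: F1=0 F2=1 -> F1&~F2 -> 0
  row 2 [0010]: F1=1 F2=0 -> F1&~F2 -> 1
  row 3 [0011]: F1=0 F2=0 -> F1&~F2 -> 0
  row 4 [0100]: F1=1 F2=0 -> F1&~F2 -> 1
  row 5 [0101]: F1=0 F2=1 -> F1&~F2 -> 0
  row 6 [0110]: F1=1 F2=0 -> F1&~F2 -> 1
  row 7 [0111]: F1=0 F2=0 -> F1&~F2 -> 0
  row 8 [1000]: F1=0 F2=1 -> F1&~F2 -> 0
  row 9 [1001]: F1=1 F2=0 -> F1&~F2 -> 1
  row 10 [1010]: F1=0 F2=1 -> F1&~F2 -> 0
  row 11 [1011]: F1=1 F2=1 -> F1&~F2 -> 0
  row 12 [1100]: F1=0 F2=1 -> F1&~F2 -> 0
  row 13 [1101]: F1=1 F2=0 -> F1&~F2 -> 1
  row 14 [1110]: F1=0 F2=1 -> F1&~F2 -> 0
  row 15 [1111]: F1=1 F2=1 -> F1&~F2 -> 0
Full result column, 4 rows per line (u,v fixed per line; w,z runs 00..11 left to right):
  rows 0-3 [u,v=00]: 1010  = hex A
  rows 4-7 [u,v=01]: 1010  = hex A
  rows 8-11 [u,v=10]: 0100  = hex 4
  rows 12-15 [u,v=11]: 0100  = hex 4
Counterexample vector (row 0 .. row 15) = 1010101001000100
Output column grouped in 4s = 1010 1010 0100 0100 = 0xAA44
Convert to decimal digit by digit (value = value*16 + digit):
  A -> 10
  10*16 + 10 (A) = 170
  170*16 + 4 = 2724
  2724*16 + 4 = 43588
Decimal = 43588

43588


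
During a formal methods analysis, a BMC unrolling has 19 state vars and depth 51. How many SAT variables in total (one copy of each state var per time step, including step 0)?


BMC unrolls to depth k, creating one copy of each state var for steps 0..k.
Step count = 51 + 1 = 52 (steps 0 through 51)
Vars per step = 19
Total = 19 * 52 = 988

988


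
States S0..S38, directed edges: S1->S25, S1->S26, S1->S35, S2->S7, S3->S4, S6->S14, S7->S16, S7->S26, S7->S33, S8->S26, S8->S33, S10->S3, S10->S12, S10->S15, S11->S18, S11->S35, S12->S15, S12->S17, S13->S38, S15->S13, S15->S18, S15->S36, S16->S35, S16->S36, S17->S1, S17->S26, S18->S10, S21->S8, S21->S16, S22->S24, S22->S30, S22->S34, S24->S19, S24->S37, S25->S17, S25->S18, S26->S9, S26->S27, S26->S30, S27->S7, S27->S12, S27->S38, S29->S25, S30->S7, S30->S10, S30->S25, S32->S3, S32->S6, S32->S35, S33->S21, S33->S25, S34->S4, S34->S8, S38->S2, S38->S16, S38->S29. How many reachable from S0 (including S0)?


BFS from S0:
  layer 0: {S0}
Reachable set: {S0}
Count = 1

1


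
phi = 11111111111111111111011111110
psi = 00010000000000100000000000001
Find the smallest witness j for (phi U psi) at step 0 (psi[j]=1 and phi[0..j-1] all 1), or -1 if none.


(phi U psi) at 0: need smallest j with psi[j]=1 and phi[i]=1 for all i in [0,j).
Scan from step 0:
  step 0: phi=1, psi=0 -> continue
  step 1: phi=1, psi=0 -> continue
  step 2: phi=1, psi=0 -> continue
  step 3: psi=1 and phi held for [0,3) -> witness found
Witness step = 3

3


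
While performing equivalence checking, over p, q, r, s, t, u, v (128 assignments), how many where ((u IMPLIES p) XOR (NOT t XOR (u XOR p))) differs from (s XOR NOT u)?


F1 = ((u IMPLIES p) XOR (NOT t XOR (u XOR p)))
F2 = (s XOR NOT u)
Evaluate both on each of 128 rows (bits = p,q,r,s,t,u,v):
  row 0 [0000000]: F1=0 F2=1 (differ) -> 1
  row 1 [0000001]: F1=0 F2=1 (differ) -> 1
  row 2 [0000010]: F1=0 F2=0 -> 0
  row 3 [0000011]: F1=0 F2=0 -> 0
  row 4 [0000100]: F1=1 F2=1 -> 0
  (every remaining row is evaluated the same way; all 128 results are listed next)
Full result column, 8 rows per line (p,q,r,s fixed per line; t,u,v runs 000..111 left to right):
  rows 0-7 [p,q,r,s=0000]: 11000011  (ones: 4)
  rows 8-15 [p,q,r,s=0001]: 00111100  (ones: 4)
  rows 16-23 [p,q,r,s=0010]: 11000011  (ones: 4)
  rows 24-31 [p,q,r,s=0011]: 00111100  (ones: 4)
  rows 32-39 [p,q,r,s=0100]: 11000011  (ones: 4)
  rows 40-47 [p,q,r,s=0101]: 00111100  (ones: 4)
  rows 48-55 [p,q,r,s=0110]: 11000011  (ones: 4)
  rows 56-63 [p,q,r,s=0111]: 00111100  (ones: 4)
  rows 64-71 [p,q,r,s=1000]: 00001111  (ones: 4)
  rows 72-79 [p,q,r,s=1001]: 11110000  (ones: 4)
  rows 80-87 [p,q,r,s=1010]: 00001111  (ones: 4)
  rows 88-95 [p,q,r,s=1011]: 11110000  (ones: 4)
  rows 96-103 [p,q,r,s=1100]: 00001111  (ones: 4)
  rows 104-111 [p,q,r,s=1101]: 11110000  (ones: 4)
  rows 112-119 [p,q,r,s=1110]: 00001111  (ones: 4)
  rows 120-127 [p,q,r,s=1111]: 11110000  (ones: 4)
Disagreements = 4+4+4+4+4+4+4+4+4+4+4+4+4+4+4+4 = 64

64


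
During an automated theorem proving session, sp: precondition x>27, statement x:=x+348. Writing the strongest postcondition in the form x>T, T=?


Formula: sp(P, x:=E) = exists old_x. (x = E[old_x/x]) AND P[old_x/x] (old_x is the value of x before the assignment; eliminate old_x by solving x = E[old_x/x] for old_x)
Step 1: Precondition P: x>27, i.e. old_x > 27
Step 2: Assignment gives x = old_x + 348, so old_x = x - 348
Step 3: Substitute into P: x - 348 > 27
Step 4: Simplify: x > 27+348 = 375

375


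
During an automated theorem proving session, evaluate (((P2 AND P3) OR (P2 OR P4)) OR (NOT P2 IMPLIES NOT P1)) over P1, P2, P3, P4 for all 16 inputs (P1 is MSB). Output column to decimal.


Formula: (((P2 AND P3) OR (P2 OR P4)) OR (NOT P2 IMPLIES NOT P1)) over P1, P2, P3, P4 (16 rows)
Evaluate each row (bits = P1,P2,P3,P4, MSB first):
  row 0 [0000]: (((0 AND 0) OR (0 OR 0)) OR (NOT 0 IMPLIES NOT 0)) -> 1
  row 1 [0001]: (((0 AND 0) OR (0 OR 1)) OR (NOT 0 IMPLIES NOT 0)) -> 1
  row 2 [0010]: (((0 AND 1) OR (0 OR 0)) OR (NOT 0 IMPLIES NOT 0)) -> 1
  row 3 [0011]: (((0 AND 1) OR (0 OR 1)) OR (NOT 0 IMPLIES NOT 0)) -> 1
  row 4 [0100]: (((1 AND 0) OR (1 OR 0)) OR (NOT 1 IMPLIES NOT 0)) -> 1
  row 5 [0101]: (((1 AND 0) OR (1 OR 1)) OR (NOT 1 IMPLIES NOT 0)) -> 1
  row 6 [0110]: (((1 AND 1) OR (1 OR 0)) OR (NOT 1 IMPLIES NOT 0)) -> 1
  row 7 [0111]: (((1 AND 1) OR (1 OR 1)) OR (NOT 1 IMPLIES NOT 0)) -> 1
  row 8 [1000]: (((0 AND 0) OR (0 OR 0)) OR (NOT 0 IMPLIES NOT 1)) -> 0
  row 9 [1001]: (((0 AND 0) OR (0 OR 1)) OR (NOT 0 IMPLIES NOT 1)) -> 1
  row 10 [1010]: (((0 AND 1) OR (0 OR 0)) OR (NOT 0 IMPLIES NOT 1)) -> 0
  row 11 [1011]: (((0 AND 1) OR (0 OR 1)) OR (NOT 0 IMPLIES NOT 1)) -> 1
  row 12 [1100]: (((1 AND 0) OR (1 OR 0)) OR (NOT 1 IMPLIES NOT 1)) -> 1
  row 13 [1101]: (((1 AND 0) OR (1 OR 1)) OR (NOT 1 IMPLIES NOT 1)) -> 1
  row 14 [1110]: (((1 AND 1) OR (1 OR 0)) OR (NOT 1 IMPLIES NOT 1)) -> 1
  row 15 [1111]: (((1 AND 1) OR (1 OR 1)) OR (NOT 1 IMPLIES NOT 1)) -> 1
Full result column, 4 rows per line (P1,P2 fixed per line; P3,P4 runs 00..11 left to right):
  rows 0-3 [P1,P2=00]: 1111  = hex F
  rows 4-7 [P1,P2=01]: 1111  = hex F
  rows 8-11 [P1,P2=10]: 0101  = hex 5
  rows 12-15 [P1,P2=11]: 1111  = hex F
Output column (row 0 .. row 15) = 1111111101011111
Output column grouped in 4s = 1111 1111 0101 1111 = 0xFF5F
Convert to decimal digit by digit (value = value*16 + digit):
  F -> 15
  15*16 + 15 (F) = 255
  255*16 + 5 = 4085
  4085*16 + 15 (F) = 65375
Decimal = 65375

65375


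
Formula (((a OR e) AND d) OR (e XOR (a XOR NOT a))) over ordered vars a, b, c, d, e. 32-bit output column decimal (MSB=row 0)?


Formula: (((a OR e) AND d) OR (e XOR (a XOR NOT a))) over a, b, c, d, e (32 rows)
Evaluate each row (bits = a,b,c,d,e, MSB first):
  row 0 [00000]: (((0 OR 0) AND 0) OR (0 XOR (0 XOR NOT 0))) -> 1
  row 1 [00001]: (((0 OR 1) AND 0) OR (1 XOR (0 XOR NOT 0))) -> 0
  row 2 [00010]: (((0 OR 0) AND 1) OR (0 XOR (0 XOR NOT 0))) -> 1
  row 3 [00011]: (((0 OR 1) AND 1) OR (1 XOR (0 XOR NOT 0))) -> 1
  row 4 [00100]: (((0 OR 0) AND 0) OR (0 XOR (0 XOR NOT 0))) -> 1
  row 5 [00101]: (((0 OR 1) AND 0) OR (1 XOR (0 XOR NOT 0))) -> 0
  row 6 [00110]: (((0 OR 0) AND 1) OR (0 XOR (0 XOR NOT 0))) -> 1
  row 7 [00111]: (((0 OR 1) AND 1) OR (1 XOR (0 XOR NOT 0))) -> 1
  row 8 [01000]: (((0 OR 0) AND 0) OR (0 XOR (0 XOR NOT 0))) -> 1
  row 9 [01001]: (((0 OR 1) AND 0) OR (1 XOR (0 XOR NOT 0))) -> 0
  row 10 [01010]: (((0 OR 0) AND 1) OR (0 XOR (0 XOR NOT 0))) -> 1
  row 11 [01011]: (((0 OR 1) AND 1) OR (1 XOR (0 XOR NOT 0))) -> 1
  row 12 [01100]: (((0 OR 0) AND 0) OR (0 XOR (0 XOR NOT 0))) -> 1
  row 13 [01101]: (((0 OR 1) AND 0) OR (1 XOR (0 XOR NOT 0))) -> 0
  row 14 [01110]: (((0 OR 0) AND 1) OR (0 XOR (0 XOR NOT 0))) -> 1
  row 15 [01111]: (((0 OR 1) AND 1) OR (1 XOR (0 XOR NOT 0))) -> 1
  row 16 [10000]: (((1 OR 0) AND 0) OR (0 XOR (1 XOR NOT 1))) -> 1
  row 17 [10001]: (((1 OR 1) AND 0) OR (1 XOR (1 XOR NOT 1))) -> 0
  row 18 [10010]: (((1 OR 0) AND 1) OR (0 XOR (1 XOR NOT 1))) -> 1
  row 19 [10011]: (((1 OR 1) AND 1) OR (1 XOR (1 XOR NOT 1))) -> 1
  row 20 [10100]: (((1 OR 0) AND 0) OR (0 XOR (1 XOR NOT 1))) -> 1
  row 21 [10101]: (((1 OR 1) AND 0) OR (1 XOR (1 XOR NOT 1))) -> 0
  row 22 [10110]: (((1 OR 0) AND 1) OR (0 XOR (1 XOR NOT 1))) -> 1
  row 23 [10111]: (((1 OR 1) AND 1) OR (1 XOR (1 XOR NOT 1))) -> 1
  row 24 [11000]: (((1 OR 0) AND 0) OR (0 XOR (1 XOR NOT 1))) -> 1
  row 25 [11001]: (((1 OR 1) AND 0) OR (1 XOR (1 XOR NOT 1))) -> 0
  row 26 [11010]: (((1 OR 0) AND 1) OR (0 XOR (1 XOR NOT 1))) -> 1
  row 27 [11011]: (((1 OR 1) AND 1) OR (1 XOR (1 XOR NOT 1))) -> 1
  row 28 [11100]: (((1 OR 0) AND 0) OR (0 XOR (1 XOR NOT 1))) -> 1
  row 29 [11101]: (((1 OR 1) AND 0) OR (1 XOR (1 XOR NOT 1))) -> 0
  row 30 [11110]: (((1 OR 0) AND 1) OR (0 XOR (1 XOR NOT 1))) -> 1
  row 31 [11111]: (((1 OR 1) AND 1) OR (1 XOR (1 XOR NOT 1))) -> 1
Full result column, 4 rows per line (a,b,c fixed per line; d,e runs 00..11 left to right):
  rows 0-3 [a,b,c=000]: 1011  = hex B
  rows 4-7 [a,b,c=001]: 1011  = hex B
  rows 8-11 [a,b,c=010]: 1011  = hex B
  rows 12-15 [a,b,c=011]: 1011  = hex B
  rows 16-19 [a,b,c=100]: 1011  = hex B
  rows 20-23 [a,b,c=101]: 1011  = hex B
  rows 24-27 [a,b,c=110]: 1011  = hex B
  rows 28-31 [a,b,c=111]: 1011  = hex B
Output column (row 0 .. row 31) = 10111011101110111011101110111011
Output column grouped in 4s = 1011 1011 1011 1011 1011 1011 1011 1011 = 0xBBBBBBBB
Convert to decimal digit by digit (value = value*16 + digit):
  B -> 11
  11*16 + 11 (B) = 187
  187*16 + 11 (B) = 3003
  3003*16 + 11 (B) = 48059
  48059*16 + 11 (B) = 768955
  768955*16 + 11 (B) = 12303291
  12303291*16 + 11 (B) = 196852667
  196852667*16 + 11 (B) = 3149642683
Decimal = 3149642683

3149642683


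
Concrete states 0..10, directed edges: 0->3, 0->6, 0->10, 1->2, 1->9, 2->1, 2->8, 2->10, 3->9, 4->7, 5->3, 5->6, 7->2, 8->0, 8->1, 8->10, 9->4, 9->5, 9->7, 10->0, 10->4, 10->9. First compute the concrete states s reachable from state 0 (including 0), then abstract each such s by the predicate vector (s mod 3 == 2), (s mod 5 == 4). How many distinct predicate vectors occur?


BFS from 0:
Concrete reachable: {0, 1, 2, 3, 4, 5, 6, 7, 8, 9, 10}
Abstract via predicates (s mod 3 == 2), (s mod 5 == 4):
  (0,0) <- {0, 1, 3, 6, 7, 10}
  (0,1) <- {4, 9}
  (1,0) <- {2, 5, 8}
Distinct abstract states = 3

3


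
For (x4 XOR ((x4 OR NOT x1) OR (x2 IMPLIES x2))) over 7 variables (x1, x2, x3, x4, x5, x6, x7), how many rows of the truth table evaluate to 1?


Formula: (x4 XOR ((x4 OR NOT x1) OR (x2 IMPLIES x2))) over 7 vars (128 rows)
Evaluate each row (x1, x2, x3, x4, x5, x6, x7 as bits, MSB first):
  row 0 [0000000]: (0 XOR ((0 OR NOT 0) OR (0 IMPLIES 0))) -> 1
  row 1 [0000001]: (0 XOR ((0 OR NOT 0) OR (0 IMPLIES 0))) -> 1
  row 2 [0000010]: (0 XOR ((0 OR NOT 0) OR (0 IMPLIES 0))) -> 1
  row 3 [0000011]: (0 XOR ((0 OR NOT 0) OR (0 IMPLIES 0))) -> 1
  row 4 [0000100]: (0 XOR ((0 OR NOT 0) OR (0 IMPLIES 0))) -> 1
  (every remaining row is evaluated the same way; all 128 results are listed next)
Full result column, 8 rows per line (x1,x2,x3,x4 fixed per line; x5,x6,x7 runs 000..111 left to right):
  rows 0-7 [x1,x2,x3,x4=0000]: 11111111  (ones: 8)
  rows 8-15 [x1,x2,x3,x4=0001]: 00000000  (ones: 0)
  rows 16-23 [x1,x2,x3,x4=0010]: 11111111  (ones: 8)
  rows 24-31 [x1,x2,x3,x4=0011]: 00000000  (ones: 0)
  rows 32-39 [x1,x2,x3,x4=0100]: 11111111  (ones: 8)
  rows 40-47 [x1,x2,x3,x4=0101]: 00000000  (ones: 0)
  rows 48-55 [x1,x2,x3,x4=0110]: 11111111  (ones: 8)
  rows 56-63 [x1,x2,x3,x4=0111]: 00000000  (ones: 0)
  rows 64-71 [x1,x2,x3,x4=1000]: 11111111  (ones: 8)
  rows 72-79 [x1,x2,x3,x4=1001]: 00000000  (ones: 0)
  rows 80-87 [x1,x2,x3,x4=1010]: 11111111  (ones: 8)
  rows 88-95 [x1,x2,x3,x4=1011]: 00000000  (ones: 0)
  rows 96-103 [x1,x2,x3,x4=1100]: 11111111  (ones: 8)
  rows 104-111 [x1,x2,x3,x4=1101]: 00000000  (ones: 0)
  rows 112-119 [x1,x2,x3,x4=1110]: 11111111  (ones: 8)
  rows 120-127 [x1,x2,x3,x4=1111]: 00000000  (ones: 0)
Count of 1-rows = 8+0+8+0+8+0+8+0+8+0+8+0+8+0+8+0 = 64

64


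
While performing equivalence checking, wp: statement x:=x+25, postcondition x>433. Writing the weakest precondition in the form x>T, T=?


Formula: wp(x:=E, P) = P[E/x] (substitute E for x in postcondition)
Step 1: Postcondition: x>433
Step 2: Substitute x+25 for x: x+25>433
Step 3: Solve for x: x > 433-25 = 408

408


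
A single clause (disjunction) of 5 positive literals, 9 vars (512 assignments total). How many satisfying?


Step 1: Total=2^9=512
Step 2: Unsat when all 5 false: 2^4=16
Step 3: Sat=512-16=496

496


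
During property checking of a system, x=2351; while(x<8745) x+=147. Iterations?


Step 1: x goes from 2351 toward 8745 by 147; the body runs while x<8745, so iterations = ceil((bound-start)/step)
Step 2: Distance=6394
Step 3: ceil(6394/147)=44

44


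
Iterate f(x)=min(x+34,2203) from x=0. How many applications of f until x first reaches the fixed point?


Step 1: x=0, cap=2203, increment=34
Step 2: x grows by 34 each step until capped at 2203; fixed point is x=2203
Step 3: iterations = ceil(2203/34) = 65

65


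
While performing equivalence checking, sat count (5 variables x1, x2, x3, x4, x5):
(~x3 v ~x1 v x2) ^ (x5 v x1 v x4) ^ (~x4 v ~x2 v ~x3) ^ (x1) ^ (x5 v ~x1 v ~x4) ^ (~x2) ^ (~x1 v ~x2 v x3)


CNF with 7 clauses over 5 vars (32 assignments).
An assignment satisfies CNF iff every clause has >=1 true literal.
Check each row (bits = x1,x2,x3,x4,x5; clause T/F shown):
  row 0 [00000]: clauses=TFTFTTT -> 0
  row 1 [00001]: clauses=TTTFTTT -> 0
  row 2 [00010]: clauses=TTTFTTT -> 0
  row 3 [00011]: clauses=TTTFTTT -> 0
  row 4 [00100]: clauses=TFTFTTT -> 0
  row 5 [00101]: clauses=TTTFTTT -> 0
  row 6 [00110]: clauses=TTTFTTT -> 0
  row 7 [00111]: clauses=TTTFTTT -> 0
  row 8 [01000]: clauses=TFTFTFT -> 0
  row 9 [01001]: clauses=TTTFTFT -> 0
  row 10 [01010]: clauses=TTTFTFT -> 0
  row 11 [01011]: clauses=TTTFTFT -> 0
  row 12 [01100]: clauses=TFTFTFT -> 0
  row 13 [01101]: clauses=TTTFTFT -> 0
  row 14 [01110]: clauses=TTFFTFT -> 0
  row 15 [01111]: clauses=TTFFTFT -> 0
  row 16 [10000]: clauses=TTTTTTT -> 1
  row 17 [10001]: clauses=TTTTTTT -> 1
  row 18 [10010]: clauses=TTTTFTT -> 0
  row 19 [10011]: clauses=TTTTTTT -> 1
  row 20 [10100]: clauses=FTTTTTT -> 0
  row 21 [10101]: clauses=FTTTTTT -> 0
  row 22 [10110]: clauses=FTTTFTT -> 0
  row 23 [10111]: clauses=FTTTTTT -> 0
  row 24 [11000]: clauses=TTTTTFF -> 0
  row 25 [11001]: clauses=TTTTTFF -> 0
  row 26 [11010]: clauses=TTTTFFF -> 0
  row 27 [11011]: clauses=TTTTTFF -> 0
  row 28 [11100]: clauses=TTTTTFT -> 0
  row 29 [11101]: clauses=TTTTTFT -> 0
  row 30 [11110]: clauses=TTFTFFT -> 0
  row 31 [11111]: clauses=TTFTTFT -> 0
Full result column, 8 rows per line (x1,x2 fixed per line; x3,x4,x5 runs 000..111 left to right):
  rows 0-7 [x1,x2=00]: 00000000  (ones: 0)
  rows 8-15 [x1,x2=01]: 00000000  (ones: 0)
  rows 16-23 [x1,x2=10]: 11010000  (ones: 3)
  rows 24-31 [x1,x2=11]: 00000000  (ones: 0)
Satisfying assignments = 0+0+3+0 = 3

3


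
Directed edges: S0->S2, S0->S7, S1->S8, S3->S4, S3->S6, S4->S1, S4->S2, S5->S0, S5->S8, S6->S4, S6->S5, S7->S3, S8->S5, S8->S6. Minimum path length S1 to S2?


BFS layer-by-layer from S1:
  dist 0: {S1}
  dist 1: {S8}
  dist 2: {S5, S6}
  dist 3: {S0, S4}
  dist 4: {S2, S7}
  -> S2 reached at distance 4
Shortest path length = 4

4


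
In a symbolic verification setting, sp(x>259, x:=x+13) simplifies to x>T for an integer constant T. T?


Formula: sp(P, x:=E) = exists old_x. (x = E[old_x/x]) AND P[old_x/x] (old_x is the value of x before the assignment; eliminate old_x by solving x = E[old_x/x] for old_x)
Step 1: Precondition P: x>259, i.e. old_x > 259
Step 2: Assignment gives x = old_x + 13, so old_x = x - 13
Step 3: Substitute into P: x - 13 > 259
Step 4: Simplify: x > 259+13 = 272

272


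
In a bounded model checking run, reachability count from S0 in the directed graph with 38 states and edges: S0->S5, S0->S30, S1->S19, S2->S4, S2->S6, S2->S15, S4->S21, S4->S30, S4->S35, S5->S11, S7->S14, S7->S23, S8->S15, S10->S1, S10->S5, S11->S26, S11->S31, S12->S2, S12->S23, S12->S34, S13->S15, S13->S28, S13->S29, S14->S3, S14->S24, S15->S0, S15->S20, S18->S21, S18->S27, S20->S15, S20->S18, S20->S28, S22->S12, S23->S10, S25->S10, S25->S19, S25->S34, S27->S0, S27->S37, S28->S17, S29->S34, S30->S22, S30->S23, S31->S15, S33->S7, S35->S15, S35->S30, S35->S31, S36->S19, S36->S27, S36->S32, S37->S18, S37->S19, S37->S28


BFS from S0:
  layer 0: {S0}
  layer 1: {S5, S30}
  layer 2: {S11, S22, S23}
  layer 3: {S10, S12, S26, S31}
  layer 4: {S1, S2, S15, S34}
  layer 5: {S4, S6, S19, S20}
  layer 6: {S18, S21, S28, S35}
  layer 7: {S17, S27}
  layer 8: {S37}
Reachable set: {S0, S1, S2, S4, S5, S6, S10, S11, S12, S15, S17, S18, S19, S20, S21, S22, S23, S26, S27, S28, S30, S31, S34, S35, S37}
Count = 25

25


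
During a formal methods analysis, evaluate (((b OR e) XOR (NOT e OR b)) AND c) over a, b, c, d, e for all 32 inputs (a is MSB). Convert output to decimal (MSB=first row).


Formula: (((b OR e) XOR (NOT e OR b)) AND c) over a, b, c, d, e (32 rows)
Evaluate each row (bits = a,b,c,d,e, MSB first):
  row 0 [00000]: (((0 OR 0) XOR (NOT 0 OR 0)) AND 0) -> 0
  row 1 [00001]: (((0 OR 1) XOR (NOT 1 OR 0)) AND 0) -> 0
  row 2 [00010]: (((0 OR 0) XOR (NOT 0 OR 0)) AND 0) -> 0
  row 3 [00011]: (((0 OR 1) XOR (NOT 1 OR 0)) AND 0) -> 0
  row 4 [00100]: (((0 OR 0) XOR (NOT 0 OR 0)) AND 1) -> 1
  row 5 [00101]: (((0 OR 1) XOR (NOT 1 OR 0)) AND 1) -> 1
  row 6 [00110]: (((0 OR 0) XOR (NOT 0 OR 0)) AND 1) -> 1
  row 7 [00111]: (((0 OR 1) XOR (NOT 1 OR 0)) AND 1) -> 1
  row 8 [01000]: (((1 OR 0) XOR (NOT 0 OR 1)) AND 0) -> 0
  row 9 [01001]: (((1 OR 1) XOR (NOT 1 OR 1)) AND 0) -> 0
  row 10 [01010]: (((1 OR 0) XOR (NOT 0 OR 1)) AND 0) -> 0
  row 11 [01011]: (((1 OR 1) XOR (NOT 1 OR 1)) AND 0) -> 0
  row 12 [01100]: (((1 OR 0) XOR (NOT 0 OR 1)) AND 1) -> 0
  row 13 [01101]: (((1 OR 1) XOR (NOT 1 OR 1)) AND 1) -> 0
  row 14 [01110]: (((1 OR 0) XOR (NOT 0 OR 1)) AND 1) -> 0
  row 15 [01111]: (((1 OR 1) XOR (NOT 1 OR 1)) AND 1) -> 0
  row 16 [10000]: (((0 OR 0) XOR (NOT 0 OR 0)) AND 0) -> 0
  row 17 [10001]: (((0 OR 1) XOR (NOT 1 OR 0)) AND 0) -> 0
  row 18 [10010]: (((0 OR 0) XOR (NOT 0 OR 0)) AND 0) -> 0
  row 19 [10011]: (((0 OR 1) XOR (NOT 1 OR 0)) AND 0) -> 0
  row 20 [10100]: (((0 OR 0) XOR (NOT 0 OR 0)) AND 1) -> 1
  row 21 [10101]: (((0 OR 1) XOR (NOT 1 OR 0)) AND 1) -> 1
  row 22 [10110]: (((0 OR 0) XOR (NOT 0 OR 0)) AND 1) -> 1
  row 23 [10111]: (((0 OR 1) XOR (NOT 1 OR 0)) AND 1) -> 1
  row 24 [11000]: (((1 OR 0) XOR (NOT 0 OR 1)) AND 0) -> 0
  row 25 [11001]: (((1 OR 1) XOR (NOT 1 OR 1)) AND 0) -> 0
  row 26 [11010]: (((1 OR 0) XOR (NOT 0 OR 1)) AND 0) -> 0
  row 27 [11011]: (((1 OR 1) XOR (NOT 1 OR 1)) AND 0) -> 0
  row 28 [11100]: (((1 OR 0) XOR (NOT 0 OR 1)) AND 1) -> 0
  row 29 [11101]: (((1 OR 1) XOR (NOT 1 OR 1)) AND 1) -> 0
  row 30 [11110]: (((1 OR 0) XOR (NOT 0 OR 1)) AND 1) -> 0
  row 31 [11111]: (((1 OR 1) XOR (NOT 1 OR 1)) AND 1) -> 0
Full result column, 4 rows per line (a,b,c fixed per line; d,e runs 00..11 left to right):
  rows 0-3 [a,b,c=000]: 0000  = hex 0
  rows 4-7 [a,b,c=001]: 1111  = hex F
  rows 8-11 [a,b,c=010]: 0000  = hex 0
  rows 12-15 [a,b,c=011]: 0000  = hex 0
  rows 16-19 [a,b,c=100]: 0000  = hex 0
  rows 20-23 [a,b,c=101]: 1111  = hex F
  rows 24-27 [a,b,c=110]: 0000  = hex 0
  rows 28-31 [a,b,c=111]: 0000  = hex 0
Output column (row 0 .. row 31) = 00001111000000000000111100000000
Output column grouped in 4s = 0000 1111 0000 0000 0000 1111 0000 0000 = 0x0F000F00
Convert to decimal digit by digit (value = value*16 + digit):
  0 -> 0
  0*16 + 15 (F) = 15
  15*16 + 0 = 240
  240*16 + 0 = 3840
  3840*16 + 0 = 61440
  61440*16 + 15 (F) = 983055
  983055*16 + 0 = 15728880
  15728880*16 + 0 = 251662080
Decimal = 251662080

251662080


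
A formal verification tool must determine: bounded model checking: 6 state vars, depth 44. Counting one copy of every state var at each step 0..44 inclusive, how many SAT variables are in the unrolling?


BMC unrolls to depth k, creating one copy of each state var for steps 0..k.
Step count = 44 + 1 = 45 (steps 0 through 44)
Vars per step = 6
Total = 6 * 45 = 270

270


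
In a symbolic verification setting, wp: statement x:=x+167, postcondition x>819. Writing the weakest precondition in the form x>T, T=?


Formula: wp(x:=E, P) = P[E/x] (substitute E for x in postcondition)
Step 1: Postcondition: x>819
Step 2: Substitute x+167 for x: x+167>819
Step 3: Solve for x: x > 819-167 = 652

652


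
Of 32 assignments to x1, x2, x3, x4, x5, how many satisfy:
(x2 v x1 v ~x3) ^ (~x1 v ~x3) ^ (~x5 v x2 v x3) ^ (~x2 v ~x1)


CNF with 4 clauses over 5 vars (32 assignments).
An assignment satisfies CNF iff every clause has >=1 true literal.
Check each row (bits = x1,x2,x3,x4,x5; clause T/F shown):
  row 0 [00000]: clauses=TTTT -> 1
  row 1 [00001]: clauses=TTFT -> 0
  row 2 [00010]: clauses=TTTT -> 1
  row 3 [00011]: clauses=TTFT -> 0
  row 4 [00100]: clauses=FTTT -> 0
  row 5 [00101]: clauses=FTTT -> 0
  row 6 [00110]: clauses=FTTT -> 0
  row 7 [00111]: clauses=FTTT -> 0
  row 8 [01000]: clauses=TTTT -> 1
  row 9 [01001]: clauses=TTTT -> 1
  row 10 [01010]: clauses=TTTT -> 1
  row 11 [01011]: clauses=TTTT -> 1
  row 12 [01100]: clauses=TTTT -> 1
  row 13 [01101]: clauses=TTTT -> 1
  row 14 [01110]: clauses=TTTT -> 1
  row 15 [01111]: clauses=TTTT -> 1
  row 16 [10000]: clauses=TTTT -> 1
  row 17 [10001]: clauses=TTFT -> 0
  row 18 [10010]: clauses=TTTT -> 1
  row 19 [10011]: clauses=TTFT -> 0
  row 20 [10100]: clauses=TFTT -> 0
  row 21 [10101]: clauses=TFTT -> 0
  row 22 [10110]: clauses=TFTT -> 0
  row 23 [10111]: clauses=TFTT -> 0
  row 24 [11000]: clauses=TTTF -> 0
  row 25 [11001]: clauses=TTTF -> 0
  row 26 [11010]: clauses=TTTF -> 0
  row 27 [11011]: clauses=TTTF -> 0
  row 28 [11100]: clauses=TFTF -> 0
  row 29 [11101]: clauses=TFTF -> 0
  row 30 [11110]: clauses=TFTF -> 0
  row 31 [11111]: clauses=TFTF -> 0
Full result column, 8 rows per line (x1,x2 fixed per line; x3,x4,x5 runs 000..111 left to right):
  rows 0-7 [x1,x2=00]: 10100000  (ones: 2)
  rows 8-15 [x1,x2=01]: 11111111  (ones: 8)
  rows 16-23 [x1,x2=10]: 10100000  (ones: 2)
  rows 24-31 [x1,x2=11]: 00000000  (ones: 0)
Satisfying assignments = 2+8+2+0 = 12

12


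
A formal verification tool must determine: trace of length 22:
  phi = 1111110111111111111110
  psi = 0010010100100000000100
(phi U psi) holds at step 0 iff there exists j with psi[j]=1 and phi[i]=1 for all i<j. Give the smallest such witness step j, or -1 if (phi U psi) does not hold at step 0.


(phi U psi) at 0: need smallest j with psi[j]=1 and phi[i]=1 for all i in [0,j).
Scan from step 0:
  step 0: phi=1, psi=0 -> continue
  step 1: phi=1, psi=0 -> continue
  step 2: psi=1 and phi held for [0,2) -> witness found
Witness step = 2

2


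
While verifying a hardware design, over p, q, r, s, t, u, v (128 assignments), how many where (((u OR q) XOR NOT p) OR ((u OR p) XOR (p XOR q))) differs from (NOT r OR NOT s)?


F1 = (((u OR q) XOR NOT p) OR ((u OR p) XOR (p XOR q)))
F2 = (NOT r OR NOT s)
Evaluate both on each of 128 rows (bits = p,q,r,s,t,u,v):
  row 0 [0000000]: F1=1 F2=1 -> 0
  row 1 [0000001]: F1=1 F2=1 -> 0
  row 2 [0000010]: F1=1 F2=1 -> 0
  row 3 [0000011]: F1=1 F2=1 -> 0
  row 4 [0000100]: F1=1 F2=1 -> 0
  (every remaining row is evaluated the same way; all 128 results are listed next)
Full result column, 8 rows per line (p,q,r,s fixed per line; t,u,v runs 000..111 left to right):
  rows 0-7 [p,q,r,s=0000]: 00000000  (ones: 0)
  rows 8-15 [p,q,r,s=0001]: 00000000  (ones: 0)
  rows 16-23 [p,q,r,s=0010]: 00000000  (ones: 0)
  rows 24-31 [p,q,r,s=0011]: 11111111  (ones: 8)
  rows 32-39 [p,q,r,s=0100]: 00110011  (ones: 4)
  rows 40-47 [p,q,r,s=0101]: 00110011  (ones: 4)
  rows 48-55 [p,q,r,s=0110]: 00110011  (ones: 4)
  rows 56-63 [p,q,r,s=0111]: 11001100  (ones: 4)
  rows 64-71 [p,q,r,s=1000]: 11001100  (ones: 4)
  rows 72-79 [p,q,r,s=1001]: 11001100  (ones: 4)
  rows 80-87 [p,q,r,s=1010]: 11001100  (ones: 4)
  rows 88-95 [p,q,r,s=1011]: 00110011  (ones: 4)
  rows 96-103 [p,q,r,s=1100]: 00000000  (ones: 0)
  rows 104-111 [p,q,r,s=1101]: 00000000  (ones: 0)
  rows 112-119 [p,q,r,s=1110]: 00000000  (ones: 0)
  rows 120-127 [p,q,r,s=1111]: 11111111  (ones: 8)
Disagreements = 0+0+0+8+4+4+4+4+4+4+4+4+0+0+0+8 = 48

48
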